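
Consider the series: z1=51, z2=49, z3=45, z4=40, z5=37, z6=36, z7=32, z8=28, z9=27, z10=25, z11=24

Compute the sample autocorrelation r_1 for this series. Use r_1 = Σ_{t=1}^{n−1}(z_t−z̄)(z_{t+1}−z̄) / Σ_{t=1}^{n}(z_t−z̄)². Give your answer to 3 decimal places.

0.748

Mean z̄ = (51 + 49 + 45 + 40 + 37 + 36 + 32 + 28 + 27 + 25 + 24)/11 = 35.8182
Numerator Σ_{t=1}^{10}(z_t−z̄)(z_{t+1}−z̄) = 686.0579
Denominator Σ(z_t−z̄)² = 917.6364
r_1 = 686.0579 / 917.6364 = 0.748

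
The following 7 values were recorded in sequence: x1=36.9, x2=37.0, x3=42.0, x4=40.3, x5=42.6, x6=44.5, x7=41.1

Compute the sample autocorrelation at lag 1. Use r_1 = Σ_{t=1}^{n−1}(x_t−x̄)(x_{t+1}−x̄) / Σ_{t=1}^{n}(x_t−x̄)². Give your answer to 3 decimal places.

0.351

Mean x̄ = (36.9 + 37.0 + 42.0 + 40.3 + 42.6 + 44.5 + 41.1)/7 = 40.6286
Σ(x_t−x̄)(x_{t+1}−x̄) = (13.5294) + (-4.9763) + (-0.4506) + (-0.6478) + (7.6322) + (1.8251) = 16.9120
Denominator Σ(x_t−x̄)² = 48.1543
r_1 = 16.9120 / 48.1543 = 0.351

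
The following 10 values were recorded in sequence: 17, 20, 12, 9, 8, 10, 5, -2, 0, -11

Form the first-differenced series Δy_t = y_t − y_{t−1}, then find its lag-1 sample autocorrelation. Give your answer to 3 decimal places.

-0.412

First differences Δy: 3, -8, -3, -1, 2, -5, -7, 2, -11
Mean of differences = -3.1111
Numerator Σ(Δy_t−Δȳ)(Δy_{t+1}−Δȳ) = -81.9012
Denominator Σ(Δy_t−Δȳ)² = 198.8889
r_1(Δy) = -81.9012 / 198.8889 = -0.412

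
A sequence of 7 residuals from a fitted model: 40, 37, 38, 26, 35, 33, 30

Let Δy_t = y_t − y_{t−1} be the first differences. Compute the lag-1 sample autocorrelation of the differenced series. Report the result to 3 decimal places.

First differences Δy: -3, 1, -12, 9, -2, -3
Mean of differences = -1.6667
Numerator Σ(Δy_t−Δȳ)(Δy_{t+1}−Δȳ) = -144.4444
Denominator Σ(Δy_t−Δȳ)² = 231.3333
r_1(Δy) = -144.4444 / 231.3333 = -0.624

-0.624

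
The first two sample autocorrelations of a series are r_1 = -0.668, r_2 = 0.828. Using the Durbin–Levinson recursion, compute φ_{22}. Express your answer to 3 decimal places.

0.689

φ_{22} = (r_2 − r_1²) / (1 − r_1²)
r_1² = (-0.668)² = 0.446224
Numerator = 0.828 − 0.4462 = 0.3818; denominator = 1 − 0.4462 = 0.5538
φ_{22} = 0.3818 / 0.5538 = 0.689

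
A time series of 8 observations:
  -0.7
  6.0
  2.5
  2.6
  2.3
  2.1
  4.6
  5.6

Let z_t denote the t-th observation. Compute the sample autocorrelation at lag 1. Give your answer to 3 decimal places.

Mean z̄ = (-0.7 + 6.0 + 2.5 + 2.6 + 2.3 + 2.1 + 4.6 + 5.6)/8 = 3.1250
Deviations from mean: -3.8250, 2.8750, -0.6250, -0.5250, -0.8250, -1.0250, 1.4750, 2.4750
Σ(z_t−z̄)(z_{t+1}−z̄) = (-10.9969) + (-1.7969) + (0.3281) + (0.4331) + (0.8456) + (-1.5119) + (3.6506) = -9.0481
Denominator Σ(z_t−z̄)² = 33.5950
r_1 = -9.0481 / 33.5950 = -0.269

-0.269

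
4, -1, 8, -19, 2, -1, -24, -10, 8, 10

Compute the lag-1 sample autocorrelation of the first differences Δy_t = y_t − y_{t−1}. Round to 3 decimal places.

First differences Δy: -5, 9, -27, 21, -3, -23, 14, 18, 2
Mean of differences = 0.6667
Numerator Σ(Δy_t−Δȳ)(Δy_{t+1}−Δȳ) = -889.4444
Denominator Σ(Δy_t−Δȳ)² = 2334.0000
r_1(Δy) = -889.4444 / 2334.0000 = -0.381

-0.381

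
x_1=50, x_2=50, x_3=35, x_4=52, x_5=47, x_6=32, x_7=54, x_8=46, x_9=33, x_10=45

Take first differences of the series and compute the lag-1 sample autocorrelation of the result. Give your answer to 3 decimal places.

-0.513

First differences Δx: 0, -15, 17, -5, -15, 22, -8, -13, 12
Mean of differences = -0.5556
Numerator Σ(Δx_t−Δx̄)(Δx_{t+1}−Δx̄) = -832.7531
Denominator Σ(Δx_t−Δx̄)² = 1622.2222
r_1(Δx) = -832.7531 / 1622.2222 = -0.513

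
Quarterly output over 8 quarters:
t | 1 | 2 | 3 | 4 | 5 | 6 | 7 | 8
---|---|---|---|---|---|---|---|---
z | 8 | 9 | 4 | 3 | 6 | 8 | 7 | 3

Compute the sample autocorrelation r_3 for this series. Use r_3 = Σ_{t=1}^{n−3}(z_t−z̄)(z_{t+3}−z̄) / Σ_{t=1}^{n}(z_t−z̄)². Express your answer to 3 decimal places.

Mean z̄ = (8 + 9 + 4 + 3 + 6 + 8 + 7 + 3)/8 = 6.0000
Deviations from mean: 2.0000, 3.0000, -2.0000, -3.0000, 0.0000, 2.0000, 1.0000, -3.0000
Σ(z_t−z̄)(z_{t+3}−z̄) = (-6.0000) + (0.0000) + (-4.0000) + (-3.0000) + (0.0000) = -13.0000
Denominator Σ(z_t−z̄)² = 40.0000
r_3 = -13.0000 / 40.0000 = -0.325

-0.325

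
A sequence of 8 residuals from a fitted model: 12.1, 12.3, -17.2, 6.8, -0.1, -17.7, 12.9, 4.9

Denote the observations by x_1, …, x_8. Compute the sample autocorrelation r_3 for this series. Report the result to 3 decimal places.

0.404

Mean x̄ = (12.1 + 12.3 − 17.2 + 6.8 − 0.1 − 17.7 + 12.9 + 4.9)/8 = 1.7500
Σ(x_t−x̄)(x_{t+3}−x̄) = (52.2675) + (-19.5175) + (368.5775) + (56.3075) + (-5.8275) = 451.8075
Denominator Σ(x_t−x̄)² = 1119.0000
r_3 = 451.8075 / 1119.0000 = 0.404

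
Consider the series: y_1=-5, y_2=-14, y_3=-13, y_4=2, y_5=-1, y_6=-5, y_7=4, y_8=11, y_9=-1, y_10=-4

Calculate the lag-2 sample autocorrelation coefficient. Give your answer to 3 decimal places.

Mean ȳ = (-5 − 14 − 13 + 2 − 1 − 5 + 4 + 11 − 1 − 4)/10 = -2.6000
Numerator Σ_{t=1}^{8}(y_t−ȳ)(y_{t+2}−ȳ) = -85.7200
Denominator Σ(y_t−ȳ)² = 506.4000
r_2 = -85.7200 / 506.4000 = -0.169

-0.169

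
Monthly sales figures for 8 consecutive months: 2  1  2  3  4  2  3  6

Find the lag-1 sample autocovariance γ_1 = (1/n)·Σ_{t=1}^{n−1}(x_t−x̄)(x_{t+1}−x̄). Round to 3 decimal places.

Mean x̄ = (2 + 1 + 2 + 3 + 4 + 2 + 3 + 6)/8 = 2.8750
Deviations: -0.8750, -1.8750, -0.8750, 0.1250, 1.1250, -0.8750, 0.1250, 3.1250
Σ_{t=1}^{7}(x_t−x̄)(x_{t+1}−x̄) = 2.6094
γ_1 = 2.6094 / 8 = 0.326

0.326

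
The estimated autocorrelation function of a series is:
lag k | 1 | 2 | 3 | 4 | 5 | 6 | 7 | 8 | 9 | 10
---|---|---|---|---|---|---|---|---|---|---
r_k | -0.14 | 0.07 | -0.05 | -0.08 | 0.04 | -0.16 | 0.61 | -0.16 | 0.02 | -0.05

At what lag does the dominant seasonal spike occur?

7

The largest autocorrelation is r_7 = 0.61; the remaining lags stay at or below 0.07.
The dominant spike at lag 7 indicates a seasonal period of 7.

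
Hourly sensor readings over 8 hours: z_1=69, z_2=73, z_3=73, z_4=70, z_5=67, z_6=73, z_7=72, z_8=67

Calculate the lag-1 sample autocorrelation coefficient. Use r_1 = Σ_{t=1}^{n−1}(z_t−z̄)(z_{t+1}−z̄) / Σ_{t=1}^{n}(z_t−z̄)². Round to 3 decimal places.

-0.151

Mean z̄ = (69 + 73 + 73 + 70 + 67 + 73 + 72 + 67)/8 = 70.5000
Numerator Σ_{t=1}^{7}(z_t−z̄)(z_{t+1}−z̄) = -7.2500
Denominator Σ(z_t−z̄)² = 48.0000
r_1 = -7.2500 / 48.0000 = -0.151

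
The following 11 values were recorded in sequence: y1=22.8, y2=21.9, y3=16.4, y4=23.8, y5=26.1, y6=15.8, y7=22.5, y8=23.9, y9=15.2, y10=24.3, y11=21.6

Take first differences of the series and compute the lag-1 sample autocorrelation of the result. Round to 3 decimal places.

First differences Δy: -0.9, -5.5, 7.4, 2.3, -10.3, 6.7, 1.4, -8.7, 9.1, -2.7
Mean of differences = -0.1200
Numerator Σ(Δy_t−Δȳ)(Δy_{t+1}−Δȳ) = -217.6964
Denominator Σ(Δy_t−Δȳ)² = 409.6960
r_1(Δy) = -217.6964 / 409.6960 = -0.531

-0.531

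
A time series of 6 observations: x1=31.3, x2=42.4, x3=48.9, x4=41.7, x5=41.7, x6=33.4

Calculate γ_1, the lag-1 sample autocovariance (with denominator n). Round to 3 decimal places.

Mean x̄ = (31.3 + 42.4 + 48.9 + 41.7 + 41.7 + 33.4)/6 = 39.9000
Σ_{t=1}^{5}(x_t−x̄)(x_{t+1}−x̄) = 8.7400
γ_1 = 8.7400 / 6 = 1.457

1.457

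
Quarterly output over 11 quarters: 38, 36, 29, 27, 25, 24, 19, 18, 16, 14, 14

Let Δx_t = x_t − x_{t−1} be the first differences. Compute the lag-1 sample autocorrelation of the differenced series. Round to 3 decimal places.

First differences Δx: -2, -7, -2, -2, -1, -5, -1, -2, -2, 0
Mean of differences = -2.4000
Numerator Σ(Δx_t−Δx̄)(Δx_{t+1}−Δx̄) = -8.5600
Denominator Σ(Δx_t−Δx̄)² = 38.4000
r_1(Δx) = -8.5600 / 38.4000 = -0.223

-0.223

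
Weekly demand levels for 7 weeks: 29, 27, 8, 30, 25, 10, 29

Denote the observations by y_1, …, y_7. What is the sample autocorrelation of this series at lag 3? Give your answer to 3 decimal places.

Mean ȳ = (29 + 27 + 8 + 30 + 25 + 10 + 29)/7 = 22.5714
Deviations from mean: 6.4286, 4.4286, -14.5714, 7.4286, 2.4286, -12.5714, 6.4286
Σ(y_t−ȳ)(y_{t+3}−ȳ) = (47.7551) + (10.7551) + (183.1837) + (47.7551) = 289.4490
Denominator Σ(y_t−ȳ)² = 533.7143
r_3 = 289.4490 / 533.7143 = 0.542

0.542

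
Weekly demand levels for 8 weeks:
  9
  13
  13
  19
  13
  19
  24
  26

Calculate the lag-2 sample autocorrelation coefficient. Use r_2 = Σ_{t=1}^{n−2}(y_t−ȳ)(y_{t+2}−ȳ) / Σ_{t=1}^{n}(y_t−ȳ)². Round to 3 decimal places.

0.136

Mean ȳ = (9 + 13 + 13 + 19 + 13 + 19 + 24 + 26)/8 = 17.0000
Numerator Σ_{t=1}^{6}(y_t−ȳ)(y_{t+2}−ȳ) = 34.0000
Denominator Σ(y_t−ȳ)² = 250.0000
r_2 = 34.0000 / 250.0000 = 0.136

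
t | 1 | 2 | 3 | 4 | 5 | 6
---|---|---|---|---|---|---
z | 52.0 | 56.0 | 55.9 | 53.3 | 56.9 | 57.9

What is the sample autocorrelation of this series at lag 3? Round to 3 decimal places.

Mean z̄ = (52.0 + 56.0 + 55.9 + 53.3 + 56.9 + 57.9)/6 = 55.3333
Σ(z_t−z̄)(z_{t+3}−z̄) = (6.7778) + (1.0444) + (1.4544) = 9.2767
Denominator Σ(z_t−z̄)² = 25.0533
r_3 = 9.2767 / 25.0533 = 0.370

0.370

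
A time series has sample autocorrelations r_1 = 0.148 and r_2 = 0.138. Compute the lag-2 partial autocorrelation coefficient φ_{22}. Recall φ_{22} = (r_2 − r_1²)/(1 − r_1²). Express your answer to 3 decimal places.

0.119

φ_{22} = (r_2 − r_1²) / (1 − r_1²)
r_1² = (0.148)² = 0.021904
Numerator = 0.138 − 0.0219 = 0.1161; denominator = 1 − 0.0219 = 0.9781
φ_{22} = 0.1161 / 0.9781 = 0.119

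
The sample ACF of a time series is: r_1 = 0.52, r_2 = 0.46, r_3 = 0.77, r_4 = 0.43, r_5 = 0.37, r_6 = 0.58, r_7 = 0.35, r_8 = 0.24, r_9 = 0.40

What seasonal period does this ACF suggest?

The largest autocorrelation is r_3 = 0.77, with a weaker echo at lag 6 (0.58); the remaining lags stay at or below 0.52. The elevated value at lag 1 (0.52), dropping to 0.46 at lag 2, reflects decaying short-term dependence rather than seasonality.
The dominant spike at lag 3 indicates a seasonal period of 3.

3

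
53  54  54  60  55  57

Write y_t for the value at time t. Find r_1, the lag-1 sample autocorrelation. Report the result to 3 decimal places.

-0.112

Mean ȳ = (53 + 54 + 54 + 60 + 55 + 57)/6 = 55.5000
Deviations from mean: -2.5000, -1.5000, -1.5000, 4.5000, -0.5000, 1.5000
Σ(y_t−ȳ)(y_{t+1}−ȳ) = (3.7500) + (2.2500) + (-6.7500) + (-2.2500) + (-0.7500) = -3.7500
Denominator Σ(y_t−ȳ)² = 33.5000
r_1 = -3.7500 / 33.5000 = -0.112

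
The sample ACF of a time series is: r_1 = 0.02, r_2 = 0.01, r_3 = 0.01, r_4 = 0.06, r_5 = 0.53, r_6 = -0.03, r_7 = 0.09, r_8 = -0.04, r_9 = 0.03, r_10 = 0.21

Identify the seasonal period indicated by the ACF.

5

The largest autocorrelation is r_5 = 0.53, with a weaker echo at lag 10 (0.21); the remaining lags stay at or below 0.09.
The dominant spike at lag 5 indicates a seasonal period of 5.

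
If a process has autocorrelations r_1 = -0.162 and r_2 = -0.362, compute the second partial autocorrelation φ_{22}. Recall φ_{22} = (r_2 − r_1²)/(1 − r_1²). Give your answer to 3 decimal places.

φ_{22} = (r_2 − r_1²) / (1 − r_1²)
r_1² = (-0.162)² = 0.026244
Numerator = -0.362 − 0.0262 = -0.3882; denominator = 1 − 0.0262 = 0.9738
φ_{22} = -0.3882 / 0.9738 = -0.399

-0.399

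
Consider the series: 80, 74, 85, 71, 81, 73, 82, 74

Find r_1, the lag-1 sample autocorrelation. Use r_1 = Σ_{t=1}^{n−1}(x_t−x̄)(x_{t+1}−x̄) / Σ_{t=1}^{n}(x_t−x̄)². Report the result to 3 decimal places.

Mean x̄ = (80 + 74 + 85 + 71 + 81 + 73 + 82 + 74)/8 = 77.5000
Σ(x_t−x̄)(x_{t+1}−x̄) = (-8.7500) + (-26.2500) + (-48.7500) + (-22.7500) + (-15.7500) + (-20.2500) + (-15.7500) = -158.2500
Denominator Σ(x_t−x̄)² = 182.0000
r_1 = -158.2500 / 182.0000 = -0.870

-0.870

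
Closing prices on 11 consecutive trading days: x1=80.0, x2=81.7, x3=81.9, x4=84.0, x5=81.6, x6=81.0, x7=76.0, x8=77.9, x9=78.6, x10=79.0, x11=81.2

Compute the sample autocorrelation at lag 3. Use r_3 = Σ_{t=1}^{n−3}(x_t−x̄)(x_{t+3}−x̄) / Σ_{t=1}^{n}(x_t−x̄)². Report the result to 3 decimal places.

-0.299

Mean x̄ = (80.0 + 81.7 + 81.9 + 84.0 + 81.6 + 81.0 + 76.0 + 77.9 + 78.6 + 79.0 + 81.2)/11 = 80.2636
Numerator Σ_{t=1}^{8}(x_t−x̄)(x_{t+3}−x̄) = -15.0003
Denominator Σ(x_t−x̄)² = 50.1055
r_3 = -15.0003 / 50.1055 = -0.299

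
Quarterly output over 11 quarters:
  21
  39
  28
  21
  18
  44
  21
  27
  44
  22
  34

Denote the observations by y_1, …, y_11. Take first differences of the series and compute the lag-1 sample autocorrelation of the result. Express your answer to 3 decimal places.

First differences Δy: 18, -11, -7, -3, 26, -23, 6, 17, -22, 12
Mean of differences = 1.3000
Numerator Σ(Δy_t−Δȳ)(Δy_{t+1}−Δȳ) = -1429.5900
Denominator Σ(Δy_t−Δȳ)² = 2644.1000
r_1(Δy) = -1429.5900 / 2644.1000 = -0.541

-0.541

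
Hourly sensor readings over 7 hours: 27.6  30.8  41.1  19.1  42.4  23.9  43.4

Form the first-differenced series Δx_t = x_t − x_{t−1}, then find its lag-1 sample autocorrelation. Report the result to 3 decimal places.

First differences Δx: 3.2, 10.3, -22.0, 23.3, -18.5, 19.5
Mean of differences = 2.6333
Numerator Σ(Δx_t−Δx̄)(Δx_{t+1}−Δx̄) = -1486.8044
Denominator Σ(Δx_t−Δx̄)² = 1824.1133
r_1(Δx) = -1486.8044 / 1824.1133 = -0.815

-0.815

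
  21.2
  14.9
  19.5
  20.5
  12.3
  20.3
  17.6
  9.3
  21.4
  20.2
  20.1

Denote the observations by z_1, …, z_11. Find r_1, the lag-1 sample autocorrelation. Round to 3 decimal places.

-0.329

Mean z̄ = (21.2 + 14.9 + 19.5 + 20.5 + 12.3 + 20.3 + 17.6 + 9.3 + 21.4 + 20.2 + 20.1)/11 = 17.9364
Numerator Σ_{t=1}^{10}(z_t−z̄)(z_{t+1}−z̄) = -53.4859
Denominator Σ(z_t−z̄)² = 162.7455
r_1 = -53.4859 / 162.7455 = -0.329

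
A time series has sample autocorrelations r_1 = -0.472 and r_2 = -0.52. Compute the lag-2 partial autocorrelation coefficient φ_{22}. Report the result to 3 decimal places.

-0.956

φ_{22} = (r_2 − r_1²) / (1 − r_1²)
r_1² = (-0.472)² = 0.222784
Numerator = -0.52 − 0.2228 = -0.7428; denominator = 1 − 0.2228 = 0.7772
φ_{22} = -0.7428 / 0.7772 = -0.956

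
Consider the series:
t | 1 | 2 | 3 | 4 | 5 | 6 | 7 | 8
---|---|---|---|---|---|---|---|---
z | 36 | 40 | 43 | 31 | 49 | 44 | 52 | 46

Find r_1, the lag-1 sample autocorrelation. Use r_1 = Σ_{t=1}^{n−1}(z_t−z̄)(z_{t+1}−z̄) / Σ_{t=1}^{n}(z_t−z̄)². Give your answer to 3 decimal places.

Mean z̄ = (36 + 40 + 43 + 31 + 49 + 44 + 52 + 46)/8 = 42.6250
Deviations from mean: -6.6250, -2.6250, 0.3750, -11.6250, 6.3750, 1.3750, 9.3750, 3.3750
Σ(z_t−z̄)(z_{t+1}−z̄) = (17.3906) + (-0.9844) + (-4.3594) + (-74.1094) + (8.7656) + (12.8906) + (31.6406) = -8.7656
Denominator Σ(z_t−z̄)² = 327.8750
r_1 = -8.7656 / 327.8750 = -0.027

-0.027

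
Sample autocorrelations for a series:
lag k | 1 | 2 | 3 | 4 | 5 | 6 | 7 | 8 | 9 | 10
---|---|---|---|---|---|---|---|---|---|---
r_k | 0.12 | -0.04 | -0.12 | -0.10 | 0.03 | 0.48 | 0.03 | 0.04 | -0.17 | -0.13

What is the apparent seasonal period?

6

The largest autocorrelation is r_6 = 0.48; the remaining lags stay at or below 0.12.
The dominant spike at lag 6 indicates a seasonal period of 6.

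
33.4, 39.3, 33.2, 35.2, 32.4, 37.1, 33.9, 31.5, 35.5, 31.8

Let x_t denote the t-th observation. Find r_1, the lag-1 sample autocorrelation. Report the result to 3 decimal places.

Mean x̄ = (33.4 + 39.3 + 33.2 + 35.2 + 32.4 + 37.1 + 33.9 + 31.5 + 35.5 + 31.8)/10 = 34.3300
Numerator Σ_{t=1}^{9}(x_t−x̄)(x_{t+1}−x̄) = -24.4919
Denominator Σ(x_t−x̄)² = 54.9610
r_1 = -24.4919 / 54.9610 = -0.446

-0.446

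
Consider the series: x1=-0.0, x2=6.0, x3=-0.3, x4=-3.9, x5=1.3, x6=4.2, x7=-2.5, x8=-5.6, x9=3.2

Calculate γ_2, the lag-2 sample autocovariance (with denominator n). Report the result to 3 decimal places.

Mean x̄ = (-0.0 + 6.0 − 0.3 − 3.9 + 1.3 + 4.2 − 2.5 − 5.6 + 3.2)/9 = 0.2667
Σ_{t=1}^{7}(x_t−x̄)(x_{t+2}−x̄) = -74.7622
γ_2 = -74.7622 / 9 = -8.307

-8.307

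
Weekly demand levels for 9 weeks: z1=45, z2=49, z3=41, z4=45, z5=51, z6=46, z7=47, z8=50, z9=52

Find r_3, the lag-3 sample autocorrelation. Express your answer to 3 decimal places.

0.248

Mean z̄ = (45 + 49 + 41 + 45 + 51 + 46 + 47 + 50 + 52)/9 = 47.3333
Numerator Σ_{t=1}^{6}(z_t−z̄)(z_{t+3}−z̄) = 24.3333
Denominator Σ(z_t−z̄)² = 98.0000
r_3 = 24.3333 / 98.0000 = 0.248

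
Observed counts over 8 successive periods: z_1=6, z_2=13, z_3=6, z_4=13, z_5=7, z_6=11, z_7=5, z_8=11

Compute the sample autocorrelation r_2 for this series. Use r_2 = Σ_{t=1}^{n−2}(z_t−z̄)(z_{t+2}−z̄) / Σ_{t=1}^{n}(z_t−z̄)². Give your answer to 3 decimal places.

Mean z̄ = (6 + 13 + 6 + 13 + 7 + 11 + 5 + 11)/8 = 9.0000
Deviations from mean: -3.0000, 4.0000, -3.0000, 4.0000, -2.0000, 2.0000, -4.0000, 2.0000
Σ(z_t−z̄)(z_{t+2}−z̄) = (9.0000) + (16.0000) + (6.0000) + (8.0000) + (8.0000) + (4.0000) = 51.0000
Denominator Σ(z_t−z̄)² = 78.0000
r_2 = 51.0000 / 78.0000 = 0.654

0.654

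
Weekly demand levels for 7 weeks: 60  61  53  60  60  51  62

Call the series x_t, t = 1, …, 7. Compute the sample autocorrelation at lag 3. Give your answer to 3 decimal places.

0.475

Mean x̄ = (60 + 61 + 53 + 60 + 60 + 51 + 62)/7 = 58.1429
Deviations from mean: 1.8571, 2.8571, -5.1429, 1.8571, 1.8571, -7.1429, 3.8571
Numerator Σ_{t=1}^{4}(x_t−x̄)(x_{t+3}−x̄) = 52.6531
Denominator Σ(x_t−x̄)² = 110.8571
r_3 = 52.6531 / 110.8571 = 0.475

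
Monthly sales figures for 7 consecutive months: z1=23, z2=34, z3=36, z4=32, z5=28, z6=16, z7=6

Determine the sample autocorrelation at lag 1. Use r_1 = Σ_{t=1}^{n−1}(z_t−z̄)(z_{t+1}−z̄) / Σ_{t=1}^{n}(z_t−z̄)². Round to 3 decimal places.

Mean z̄ = (23 + 34 + 36 + 32 + 28 + 16 + 6)/7 = 25.0000
Deviations from mean: -2.0000, 9.0000, 11.0000, 7.0000, 3.0000, -9.0000, -19.0000
Numerator Σ_{t=1}^{6}(z_t−z̄)(z_{t+1}−z̄) = 323.0000
Denominator Σ(z_t−z̄)² = 706.0000
r_1 = 323.0000 / 706.0000 = 0.458

0.458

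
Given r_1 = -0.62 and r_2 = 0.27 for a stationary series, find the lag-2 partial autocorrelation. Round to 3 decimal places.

φ_{22} = (r_2 − r_1²) / (1 − r_1²)
r_1² = (-0.62)² = 0.3844
Numerator = 0.27 − 0.3844 = -0.1144; denominator = 1 − 0.3844 = 0.6156
φ_{22} = -0.1144 / 0.6156 = -0.186

-0.186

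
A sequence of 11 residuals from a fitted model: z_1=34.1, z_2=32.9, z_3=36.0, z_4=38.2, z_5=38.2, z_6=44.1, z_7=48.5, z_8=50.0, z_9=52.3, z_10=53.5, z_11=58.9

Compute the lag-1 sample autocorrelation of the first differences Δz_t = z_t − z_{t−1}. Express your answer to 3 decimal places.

First differences Δz: -1.2, 3.1, 2.2, 0.0, 5.9, 4.4, 1.5, 2.3, 1.2, 5.4
Mean of differences = 2.4800
Numerator Σ(Δz_t−Δz̄)(Δz_{t+1}−Δz̄) = -8.8884
Denominator Σ(Δz_t−Δz̄)² = 46.6960
r_1(Δz) = -8.8884 / 46.6960 = -0.190

-0.190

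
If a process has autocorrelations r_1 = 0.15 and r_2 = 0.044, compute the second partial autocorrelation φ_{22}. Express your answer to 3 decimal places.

φ_{22} = (r_2 − r_1²) / (1 − r_1²)
r_1² = (0.15)² = 0.0225
Numerator = 0.044 − 0.0225 = 0.0215; denominator = 1 − 0.0225 = 0.9775
φ_{22} = 0.0215 / 0.9775 = 0.022

0.022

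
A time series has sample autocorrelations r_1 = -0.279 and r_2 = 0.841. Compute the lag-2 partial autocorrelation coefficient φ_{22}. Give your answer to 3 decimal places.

φ_{22} = (r_2 − r_1²) / (1 − r_1²)
r_1² = (-0.279)² = 0.077841
Numerator = 0.841 − 0.0778 = 0.7632; denominator = 1 − 0.0778 = 0.9222
φ_{22} = 0.7632 / 0.9222 = 0.828

0.828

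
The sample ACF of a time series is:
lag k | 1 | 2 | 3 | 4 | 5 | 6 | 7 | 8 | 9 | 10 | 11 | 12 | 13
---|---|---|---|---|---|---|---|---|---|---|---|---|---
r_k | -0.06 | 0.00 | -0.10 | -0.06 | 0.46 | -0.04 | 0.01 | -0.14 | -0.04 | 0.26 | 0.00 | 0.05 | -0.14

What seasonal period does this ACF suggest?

The largest autocorrelation is r_5 = 0.46, with a weaker echo at lag 10 (0.26); the remaining lags stay at or below 0.05.
The dominant spike at lag 5 indicates a seasonal period of 5.

5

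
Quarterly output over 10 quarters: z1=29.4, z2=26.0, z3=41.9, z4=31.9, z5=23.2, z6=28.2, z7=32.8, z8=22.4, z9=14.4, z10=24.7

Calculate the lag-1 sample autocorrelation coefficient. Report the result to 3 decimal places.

0.200

Mean z̄ = (29.4 + 26.0 + 41.9 + 31.9 + 23.2 + 28.2 + 32.8 + 22.4 + 14.4 + 24.7)/10 = 27.4900
Numerator Σ_{t=1}^{9}(z_t−z̄)(z_{t+1}−z̄) = 97.1579
Denominator Σ(z_t−z̄)² = 485.1090
r_1 = 97.1579 / 485.1090 = 0.200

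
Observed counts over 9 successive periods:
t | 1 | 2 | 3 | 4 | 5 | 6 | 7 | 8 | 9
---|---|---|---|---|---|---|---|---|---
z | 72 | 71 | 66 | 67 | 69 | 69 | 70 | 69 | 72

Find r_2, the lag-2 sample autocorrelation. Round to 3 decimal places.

Mean z̄ = (72 + 71 + 66 + 67 + 69 + 69 + 70 + 69 + 72)/9 = 69.4444
Σ(z_t−z̄)(z_{t+2}−z̄) = (-8.8025) + (-3.8025) + (1.5309) + (1.0864) + (-0.2469) + (0.1975) + (1.4198) = -8.6173
Denominator Σ(z_t−z̄)² = 34.2222
r_2 = -8.6173 / 34.2222 = -0.252

-0.252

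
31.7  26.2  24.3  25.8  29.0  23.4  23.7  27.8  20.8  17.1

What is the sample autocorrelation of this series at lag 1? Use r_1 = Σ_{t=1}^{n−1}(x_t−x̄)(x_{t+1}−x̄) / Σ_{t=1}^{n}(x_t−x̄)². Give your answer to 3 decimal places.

0.150

Mean x̄ = (31.7 + 26.2 + 24.3 + 25.8 + 29.0 + 23.4 + 23.7 + 27.8 + 20.8 + 17.1)/10 = 24.9800
Numerator Σ_{t=1}^{9}(x_t−x̄)(x_{t+1}−x̄) = 23.3196
Denominator Σ(x_t−x̄)² = 155.5960
r_1 = 23.3196 / 155.5960 = 0.150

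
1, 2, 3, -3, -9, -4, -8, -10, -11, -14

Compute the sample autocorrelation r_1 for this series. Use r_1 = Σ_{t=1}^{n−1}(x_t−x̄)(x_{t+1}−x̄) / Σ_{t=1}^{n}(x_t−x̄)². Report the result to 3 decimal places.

Mean x̄ = (1 + 2 + 3 − 3 − 9 − 4 − 8 − 10 − 11 − 14)/10 = -5.3000
Numerator Σ_{t=1}^{9}(x_t−x̄)(x_{t+1}−x̄) = 197.9100
Denominator Σ(x_t−x̄)² = 320.1000
r_1 = 197.9100 / 320.1000 = 0.618

0.618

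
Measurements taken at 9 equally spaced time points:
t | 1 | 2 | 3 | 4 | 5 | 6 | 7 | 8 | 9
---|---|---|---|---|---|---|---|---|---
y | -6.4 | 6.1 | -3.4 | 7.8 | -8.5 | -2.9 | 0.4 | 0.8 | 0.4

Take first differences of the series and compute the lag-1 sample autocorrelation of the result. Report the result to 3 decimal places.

First differences Δy: 12.5, -9.5, 11.2, -16.3, 5.6, 3.3, 0.4, -0.4
Mean of differences = 0.8500
Numerator Σ(Δy_t−Δȳ)(Δy_{t+1}−Δȳ) = -475.5675
Denominator Σ(Δy_t−Δȳ)² = 674.4200
r_1(Δy) = -475.5675 / 674.4200 = -0.705

-0.705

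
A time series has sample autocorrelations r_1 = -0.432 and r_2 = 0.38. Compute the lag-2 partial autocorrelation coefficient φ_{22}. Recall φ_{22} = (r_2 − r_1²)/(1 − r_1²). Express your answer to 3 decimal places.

0.238

φ_{22} = (r_2 − r_1²) / (1 − r_1²)
r_1² = (-0.432)² = 0.186624
Numerator = 0.38 − 0.1866 = 0.1934; denominator = 1 − 0.1866 = 0.8134
φ_{22} = 0.1934 / 0.8134 = 0.238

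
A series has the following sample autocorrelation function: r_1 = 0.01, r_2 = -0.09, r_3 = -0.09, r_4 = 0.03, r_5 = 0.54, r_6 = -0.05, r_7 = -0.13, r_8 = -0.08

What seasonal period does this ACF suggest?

The largest autocorrelation is r_5 = 0.54; the remaining lags stay at or below 0.03.
The dominant spike at lag 5 indicates a seasonal period of 5.

5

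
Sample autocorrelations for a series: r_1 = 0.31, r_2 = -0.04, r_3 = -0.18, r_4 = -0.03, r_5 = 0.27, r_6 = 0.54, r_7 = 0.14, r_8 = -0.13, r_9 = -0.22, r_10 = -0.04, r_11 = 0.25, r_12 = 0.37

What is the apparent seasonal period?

6

The largest autocorrelation is r_6 = 0.54, with a weaker echo at lag 12 (0.37); the remaining lags stay at or below 0.31.
The dominant spike at lag 6 indicates a seasonal period of 6.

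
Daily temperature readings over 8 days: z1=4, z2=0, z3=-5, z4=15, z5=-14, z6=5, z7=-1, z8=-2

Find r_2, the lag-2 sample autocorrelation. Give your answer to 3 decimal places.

Mean z̄ = (4 + 0 − 5 + 15 − 14 + 5 − 1 − 2)/8 = 0.2500
Deviations from mean: 3.7500, -0.2500, -5.2500, 14.7500, -14.2500, 4.7500, -1.2500, -2.2500
Σ(z_t−z̄)(z_{t+2}−z̄) = (-19.6875) + (-3.6875) + (74.8125) + (70.0625) + (17.8125) + (-10.6875) = 128.6250
Denominator Σ(z_t−z̄)² = 491.5000
r_2 = 128.6250 / 491.5000 = 0.262

0.262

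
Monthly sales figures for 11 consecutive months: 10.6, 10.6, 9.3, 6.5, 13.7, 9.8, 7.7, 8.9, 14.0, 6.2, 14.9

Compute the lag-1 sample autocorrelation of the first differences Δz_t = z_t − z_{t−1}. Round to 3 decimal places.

First differences Δz: 0.0, -1.3, -2.8, 7.2, -3.9, -2.1, 1.2, 5.1, -7.8, 8.7
Mean of differences = 0.4300
Numerator Σ(Δz_t−Δz̄)(Δz_{t+1}−Δz̄) = -138.7429
Denominator Σ(Δz_t−Δz̄)² = 243.1210
r_1(Δz) = -138.7429 / 243.1210 = -0.571

-0.571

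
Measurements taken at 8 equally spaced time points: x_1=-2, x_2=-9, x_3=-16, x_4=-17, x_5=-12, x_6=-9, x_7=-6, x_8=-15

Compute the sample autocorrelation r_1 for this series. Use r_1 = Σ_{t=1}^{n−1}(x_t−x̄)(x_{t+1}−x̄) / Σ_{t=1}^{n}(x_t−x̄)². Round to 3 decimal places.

Mean x̄ = (-2 − 9 − 16 − 17 − 12 − 9 − 6 − 15)/8 = -10.7500
Numerator Σ_{t=1}^{7}(x_t−x̄)(x_{t+1}−x̄) = 32.6875
Denominator Σ(x_t−x̄)² = 191.5000
r_1 = 32.6875 / 191.5000 = 0.171

0.171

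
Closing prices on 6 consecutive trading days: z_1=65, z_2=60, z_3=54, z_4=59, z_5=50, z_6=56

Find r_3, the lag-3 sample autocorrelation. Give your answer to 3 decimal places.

-0.017

Mean z̄ = (65 + 60 + 54 + 59 + 50 + 56)/6 = 57.3333
Numerator Σ_{t=1}^{3}(z_t−z̄)(z_{t+3}−z̄) = -2.3333
Denominator Σ(z_t−z̄)² = 135.3333
r_3 = -2.3333 / 135.3333 = -0.017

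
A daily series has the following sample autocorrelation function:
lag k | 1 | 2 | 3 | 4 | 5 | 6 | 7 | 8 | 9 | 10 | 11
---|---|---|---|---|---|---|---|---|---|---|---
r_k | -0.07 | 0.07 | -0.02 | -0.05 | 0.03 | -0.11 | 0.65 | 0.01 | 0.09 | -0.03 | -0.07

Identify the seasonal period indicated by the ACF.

The largest autocorrelation is r_7 = 0.65; the remaining lags stay at or below 0.09.
The dominant spike at lag 7 indicates a seasonal period of 7.

7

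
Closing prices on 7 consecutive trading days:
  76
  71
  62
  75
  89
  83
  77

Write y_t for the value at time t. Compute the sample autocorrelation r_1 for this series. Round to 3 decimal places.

Mean ȳ = (76 + 71 + 62 + 75 + 89 + 83 + 77)/7 = 76.1429
Σ(y_t−ȳ)(y_{t+1}−ȳ) = (0.7347) + (72.7347) + (16.1633) + (-14.6939) + (88.1633) + (5.8776) = 168.9796
Denominator Σ(y_t−ȳ)² = 440.8571
r_1 = 168.9796 / 440.8571 = 0.383

0.383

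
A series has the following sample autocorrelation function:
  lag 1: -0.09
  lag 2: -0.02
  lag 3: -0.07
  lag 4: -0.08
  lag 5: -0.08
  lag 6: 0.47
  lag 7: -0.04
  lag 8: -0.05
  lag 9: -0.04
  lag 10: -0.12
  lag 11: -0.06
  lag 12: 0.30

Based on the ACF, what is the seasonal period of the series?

6

The largest autocorrelation is r_6 = 0.47, with a weaker echo at lag 12 (0.30); the remaining lags stay at or below -0.02.
The dominant spike at lag 6 indicates a seasonal period of 6.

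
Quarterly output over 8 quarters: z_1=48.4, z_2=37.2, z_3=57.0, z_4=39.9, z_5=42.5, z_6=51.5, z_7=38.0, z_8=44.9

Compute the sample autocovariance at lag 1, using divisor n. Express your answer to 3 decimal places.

-28.740

Mean z̄ = (48.4 + 37.2 + 57.0 + 39.9 + 42.5 + 51.5 + 38.0 + 44.9)/8 = 44.9250
Σ_{t=1}^{7}(z_t−z̄)(z_{t+1}−z̄) = -229.9181
γ_1 = -229.9181 / 8 = -28.740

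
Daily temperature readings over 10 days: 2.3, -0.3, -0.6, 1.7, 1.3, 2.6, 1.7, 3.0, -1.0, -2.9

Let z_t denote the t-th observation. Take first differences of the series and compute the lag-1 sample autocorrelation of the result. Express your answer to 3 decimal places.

First differences Δz: -2.6, -0.3, 2.3, -0.4, 1.3, -0.9, 1.3, -4.0, -1.9
Mean of differences = -0.5778
Numerator Σ(Δz_t−Δz̄)(Δz_{t+1}−Δz̄) = -2.0283
Denominator Σ(Δz_t−Δz̄)² = 33.0956
r_1(Δz) = -2.0283 / 33.0956 = -0.061

-0.061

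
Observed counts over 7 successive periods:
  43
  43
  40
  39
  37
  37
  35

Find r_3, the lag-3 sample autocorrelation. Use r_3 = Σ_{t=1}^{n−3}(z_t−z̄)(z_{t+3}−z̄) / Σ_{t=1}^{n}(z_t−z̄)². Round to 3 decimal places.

-0.177

Mean z̄ = (43 + 43 + 40 + 39 + 37 + 37 + 35)/7 = 39.1429
Σ(z_t−z̄)(z_{t+3}−z̄) = (-0.5510) + (-8.2653) + (-1.8367) + (0.5918) = -10.0612
Denominator Σ(z_t−z̄)² = 56.8571
r_3 = -10.0612 / 56.8571 = -0.177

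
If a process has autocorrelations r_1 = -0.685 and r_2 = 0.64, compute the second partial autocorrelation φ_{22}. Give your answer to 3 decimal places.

0.322

φ_{22} = (r_2 − r_1²) / (1 − r_1²)
r_1² = (-0.685)² = 0.469225
Numerator = 0.64 − 0.4692 = 0.1708; denominator = 1 − 0.4692 = 0.5308
φ_{22} = 0.1708 / 0.5308 = 0.322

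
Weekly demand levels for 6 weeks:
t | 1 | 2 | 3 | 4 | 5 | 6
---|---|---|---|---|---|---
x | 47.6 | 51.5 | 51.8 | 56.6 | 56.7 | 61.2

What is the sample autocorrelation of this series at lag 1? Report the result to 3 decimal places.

0.357

Mean x̄ = (47.6 + 51.5 + 51.8 + 56.6 + 56.7 + 61.2)/6 = 54.2333
Deviations from mean: -6.6333, -2.7333, -2.4333, 2.3667, 2.4667, 6.9667
Σ(x_t−x̄)(x_{t+1}−x̄) = (18.1311) + (6.6511) + (-5.7589) + (5.8378) + (17.1844) = 42.0456
Denominator Σ(x_t−x̄)² = 117.6133
r_1 = 42.0456 / 117.6133 = 0.357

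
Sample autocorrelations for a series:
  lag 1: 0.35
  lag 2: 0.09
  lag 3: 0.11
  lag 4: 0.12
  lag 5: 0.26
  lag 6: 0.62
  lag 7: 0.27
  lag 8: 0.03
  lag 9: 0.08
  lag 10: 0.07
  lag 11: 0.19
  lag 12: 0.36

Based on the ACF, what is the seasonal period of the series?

6

The largest autocorrelation is r_6 = 0.62, with a weaker echo at lag 12 (0.36); the remaining lags stay at or below 0.35. The elevated value at lag 1 (0.35), dropping to 0.09 at lag 2, reflects decaying short-term dependence rather than seasonality.
The dominant spike at lag 6 indicates a seasonal period of 6.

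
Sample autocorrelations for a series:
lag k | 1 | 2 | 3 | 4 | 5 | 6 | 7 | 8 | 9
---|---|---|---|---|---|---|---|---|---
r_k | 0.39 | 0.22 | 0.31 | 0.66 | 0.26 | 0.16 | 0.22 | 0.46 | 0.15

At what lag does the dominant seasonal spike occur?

The largest autocorrelation is r_4 = 0.66, with a weaker echo at lag 8 (0.46); the remaining lags stay at or below 0.39. The elevated value at lag 1 (0.39), dropping to 0.22 at lag 2, reflects decaying short-term dependence rather than seasonality.
The dominant spike at lag 4 indicates a seasonal period of 4.

4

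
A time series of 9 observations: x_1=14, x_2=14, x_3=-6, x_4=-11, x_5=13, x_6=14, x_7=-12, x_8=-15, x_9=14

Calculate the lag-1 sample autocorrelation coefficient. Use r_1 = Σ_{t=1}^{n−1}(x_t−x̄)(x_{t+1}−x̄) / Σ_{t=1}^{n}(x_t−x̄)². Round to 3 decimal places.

0.014

Mean x̄ = (14 + 14 − 6 − 11 + 13 + 14 − 12 − 15 + 14)/9 = 2.7778
Numerator Σ_{t=1}^{8}(x_t−x̄)(x_{t+1}−x̄) = 19.6173
Denominator Σ(x_t−x̄)² = 1409.5556
r_1 = 19.6173 / 1409.5556 = 0.014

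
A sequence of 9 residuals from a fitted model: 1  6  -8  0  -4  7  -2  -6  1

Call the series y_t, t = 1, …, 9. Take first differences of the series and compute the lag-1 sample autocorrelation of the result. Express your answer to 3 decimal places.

First differences Δy: 5, -14, 8, -4, 11, -9, -4, 7
Mean of differences = 0.0000
Numerator Σ(Δy_t−Δȳ)(Δy_{t+1}−Δȳ) = -349.0000
Denominator Σ(Δy_t−Δȳ)² = 568.0000
r_1(Δy) = -349.0000 / 568.0000 = -0.614

-0.614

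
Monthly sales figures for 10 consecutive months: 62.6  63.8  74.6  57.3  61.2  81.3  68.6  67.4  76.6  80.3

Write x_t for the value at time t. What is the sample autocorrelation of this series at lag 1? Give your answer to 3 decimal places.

Mean x̄ = (62.6 + 63.8 + 74.6 + 57.3 + 61.2 + 81.3 + 68.6 + 67.4 + 76.6 + 80.3)/10 = 69.3700
Numerator Σ_{t=1}^{9}(x_t−x̄)(x_{t+1}−x̄) = 3.7071
Denominator Σ(x_t−x̄)² = 635.1810
r_1 = 3.7071 / 635.1810 = 0.006

0.006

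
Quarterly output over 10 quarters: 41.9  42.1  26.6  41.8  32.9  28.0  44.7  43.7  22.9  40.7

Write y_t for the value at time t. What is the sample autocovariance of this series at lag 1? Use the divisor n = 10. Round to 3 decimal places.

Mean ȳ = (41.9 + 42.1 + 26.6 + 41.8 + 32.9 + 28.0 + 44.7 + 43.7 + 22.9 + 40.7)/10 = 36.5300
Σ_{t=1}^{9}(y_t−ȳ)(y_{t+1}−ȳ) = -231.5719
γ_1 = -231.5719 / 10 = -23.157

-23.157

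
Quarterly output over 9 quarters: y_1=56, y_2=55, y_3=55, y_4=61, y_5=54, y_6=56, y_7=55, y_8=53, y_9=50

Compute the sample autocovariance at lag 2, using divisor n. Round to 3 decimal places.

0.444

Mean ȳ = (56 + 55 + 55 + 61 + 54 + 56 + 55 + 53 + 50)/9 = 55.0000
Σ_{t=1}^{7}(y_t−ȳ)(y_{t+2}−ȳ) = 4.0000
γ_2 = 4.0000 / 9 = 0.444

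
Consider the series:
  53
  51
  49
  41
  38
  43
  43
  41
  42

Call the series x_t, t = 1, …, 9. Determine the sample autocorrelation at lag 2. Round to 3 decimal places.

0.050

Mean x̄ = (53 + 51 + 49 + 41 + 38 + 43 + 43 + 41 + 42)/9 = 44.5556
Σ(x_t−x̄)(x_{t+2}−x̄) = (37.5309) + (-22.9136) + (-29.1358) + (5.5309) + (10.1975) + (5.5309) + (3.9753) = 10.7160
Denominator Σ(x_t−x̄)² = 212.2222
r_2 = 10.7160 / 212.2222 = 0.050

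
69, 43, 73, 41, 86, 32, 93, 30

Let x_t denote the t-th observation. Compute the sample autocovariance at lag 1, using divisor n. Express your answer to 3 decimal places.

-468.330

Mean x̄ = (69 + 43 + 73 + 41 + 86 + 32 + 93 + 30)/8 = 58.3750
Deviations: 10.6250, -15.3750, 14.6250, -17.3750, 27.6250, -26.3750, 34.6250, -28.3750
Σ_{t=1}^{7}(x_t−x̄)(x_{t+1}−x̄) = -3746.6406
γ_1 = -3746.6406 / 8 = -468.330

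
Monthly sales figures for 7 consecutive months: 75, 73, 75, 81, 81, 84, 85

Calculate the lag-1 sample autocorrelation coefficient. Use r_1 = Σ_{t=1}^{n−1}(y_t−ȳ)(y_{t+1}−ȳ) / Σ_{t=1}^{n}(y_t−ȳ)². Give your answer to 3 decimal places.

Mean ȳ = (75 + 73 + 75 + 81 + 81 + 84 + 85)/7 = 79.1429
Deviations from mean: -4.1429, -6.1429, -4.1429, 1.8571, 1.8571, 4.8571, 5.8571
Σ(y_t−ȳ)(y_{t+1}−ȳ) = (25.4490) + (25.4490) + (-7.6939) + (3.4490) + (9.0204) + (28.4490) = 84.1224
Denominator Σ(y_t−ȳ)² = 136.8571
r_1 = 84.1224 / 136.8571 = 0.615

0.615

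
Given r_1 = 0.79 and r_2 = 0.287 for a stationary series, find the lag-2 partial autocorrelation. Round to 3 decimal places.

φ_{22} = (r_2 − r_1²) / (1 − r_1²)
r_1² = (0.79)² = 0.6241
Numerator = 0.287 − 0.6241 = -0.3371; denominator = 1 − 0.6241 = 0.3759
φ_{22} = -0.3371 / 0.3759 = -0.897

-0.897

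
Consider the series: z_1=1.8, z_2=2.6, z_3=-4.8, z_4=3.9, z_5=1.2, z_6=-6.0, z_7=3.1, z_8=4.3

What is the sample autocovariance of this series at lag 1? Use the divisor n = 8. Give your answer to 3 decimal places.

Mean z̄ = (1.8 + 2.6 − 4.8 + 3.9 + 1.2 − 6.0 + 3.1 + 4.3)/8 = 0.7625
Σ_{t=1}^{7}(z_t−z̄)(z_{t+1}−z̄) = -34.8914
γ_1 = -34.8914 / 8 = -4.361

-4.361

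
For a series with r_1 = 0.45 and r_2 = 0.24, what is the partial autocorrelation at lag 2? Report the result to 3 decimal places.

φ_{22} = (r_2 − r_1²) / (1 − r_1²)
r_1² = (0.45)² = 0.2025
Numerator = 0.24 − 0.2025 = 0.0375; denominator = 1 − 0.2025 = 0.7975
φ_{22} = 0.0375 / 0.7975 = 0.047

0.047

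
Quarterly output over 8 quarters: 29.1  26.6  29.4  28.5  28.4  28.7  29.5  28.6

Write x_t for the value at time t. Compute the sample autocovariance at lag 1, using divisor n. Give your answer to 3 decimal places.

-0.324

Mean x̄ = (29.1 + 26.6 + 29.4 + 28.5 + 28.4 + 28.7 + 29.5 + 28.6)/8 = 28.6000
Deviations: 0.5000, -2.0000, 0.8000, -0.1000, -0.2000, 0.1000, 0.9000, 0.0000
Σ_{t=1}^{7}(x_t−x̄)(x_{t+1}−x̄) = -2.5900
γ_1 = -2.5900 / 8 = -0.324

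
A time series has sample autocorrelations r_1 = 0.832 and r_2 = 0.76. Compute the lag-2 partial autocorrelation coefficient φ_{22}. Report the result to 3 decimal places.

0.220

φ_{22} = (r_2 − r_1²) / (1 − r_1²)
r_1² = (0.832)² = 0.692224
Numerator = 0.76 − 0.6922 = 0.0678; denominator = 1 − 0.6922 = 0.3078
φ_{22} = 0.0678 / 0.3078 = 0.220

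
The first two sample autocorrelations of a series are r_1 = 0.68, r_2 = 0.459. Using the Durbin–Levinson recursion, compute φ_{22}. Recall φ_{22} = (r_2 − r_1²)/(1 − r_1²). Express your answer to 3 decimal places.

φ_{22} = (r_2 − r_1²) / (1 − r_1²)
r_1² = (0.68)² = 0.4624
Numerator = 0.459 − 0.4624 = -0.0034; denominator = 1 − 0.4624 = 0.5376
φ_{22} = -0.0034 / 0.5376 = -0.006

-0.006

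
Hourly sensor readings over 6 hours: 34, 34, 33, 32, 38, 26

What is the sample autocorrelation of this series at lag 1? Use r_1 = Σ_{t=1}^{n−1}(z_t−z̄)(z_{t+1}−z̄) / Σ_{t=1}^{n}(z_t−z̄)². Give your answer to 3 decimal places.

-0.497

Mean z̄ = (34 + 34 + 33 + 32 + 38 + 26)/6 = 32.8333
Σ(z_t−z̄)(z_{t+1}−z̄) = (1.3611) + (0.1944) + (-0.1389) + (-4.3056) + (-35.3056) = -38.1944
Denominator Σ(z_t−z̄)² = 76.8333
r_1 = -38.1944 / 76.8333 = -0.497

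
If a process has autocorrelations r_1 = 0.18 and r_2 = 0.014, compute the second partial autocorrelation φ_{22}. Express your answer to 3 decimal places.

φ_{22} = (r_2 − r_1²) / (1 − r_1²)
r_1² = (0.18)² = 0.0324
Numerator = 0.014 − 0.0324 = -0.0184; denominator = 1 − 0.0324 = 0.9676
φ_{22} = -0.0184 / 0.9676 = -0.019

-0.019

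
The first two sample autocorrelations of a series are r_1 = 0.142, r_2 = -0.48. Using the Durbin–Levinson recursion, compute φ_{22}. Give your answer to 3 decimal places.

-0.510

φ_{22} = (r_2 − r_1²) / (1 − r_1²)
r_1² = (0.142)² = 0.020164
Numerator = -0.48 − 0.0202 = -0.5002; denominator = 1 − 0.0202 = 0.9798
φ_{22} = -0.5002 / 0.9798 = -0.510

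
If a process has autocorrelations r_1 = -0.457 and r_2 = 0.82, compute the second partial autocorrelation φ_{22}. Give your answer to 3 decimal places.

φ_{22} = (r_2 − r_1²) / (1 − r_1²)
r_1² = (-0.457)² = 0.208849
Numerator = 0.82 − 0.2088 = 0.6112; denominator = 1 − 0.2088 = 0.7912
φ_{22} = 0.6112 / 0.7912 = 0.772

0.772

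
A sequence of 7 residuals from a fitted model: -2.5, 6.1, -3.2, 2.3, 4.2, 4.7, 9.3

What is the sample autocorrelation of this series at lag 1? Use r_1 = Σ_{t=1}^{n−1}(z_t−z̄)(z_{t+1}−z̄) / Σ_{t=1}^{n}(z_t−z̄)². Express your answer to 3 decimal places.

-0.163

Mean z̄ = (-2.5 + 6.1 − 3.2 + 2.3 + 4.2 + 4.7 + 9.3)/7 = 2.9857
Deviations from mean: -5.4857, 3.1143, -6.1857, -0.6857, 1.2143, 1.7143, 6.3143
Σ(z_t−z̄)(z_{t+1}−z̄) = (-17.0841) + (-19.2641) + (4.2416) + (-0.8327) + (2.0816) + (10.8245) = -20.0331
Denominator Σ(z_t−z̄)² = 122.8086
r_1 = -20.0331 / 122.8086 = -0.163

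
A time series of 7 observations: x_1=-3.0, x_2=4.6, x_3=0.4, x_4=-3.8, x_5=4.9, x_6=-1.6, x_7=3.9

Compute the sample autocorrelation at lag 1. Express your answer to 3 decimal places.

-0.610

Mean x̄ = (-3.0 + 4.6 + 0.4 − 3.8 + 4.9 − 1.6 + 3.9)/7 = 0.7714
Σ(x_t−x̄)(x_{t+1}−x̄) = (-14.4392) + (-1.4220) + (1.6980) + (-18.8735) + (-9.7906) + (-7.4192) = -50.2465
Denominator Σ(x_t−x̄)² = 82.3743
r_1 = -50.2465 / 82.3743 = -0.610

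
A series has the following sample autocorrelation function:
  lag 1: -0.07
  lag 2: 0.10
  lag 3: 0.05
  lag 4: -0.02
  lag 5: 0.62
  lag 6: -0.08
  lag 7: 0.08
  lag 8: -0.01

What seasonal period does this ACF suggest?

The largest autocorrelation is r_5 = 0.62; the remaining lags stay at or below 0.10.
The dominant spike at lag 5 indicates a seasonal period of 5.

5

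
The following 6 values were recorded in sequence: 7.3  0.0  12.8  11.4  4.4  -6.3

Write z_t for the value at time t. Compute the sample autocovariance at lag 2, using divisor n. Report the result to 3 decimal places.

Mean z̄ = (7.3 + 0.0 + 12.8 + 11.4 + 4.4 − 6.3)/6 = 4.9333
Σ_{t=1}^{4}(z_t−z̄)(z_{t+2}−z̄) = -90.1222
γ_2 = -90.1222 / 6 = -15.020

-15.020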